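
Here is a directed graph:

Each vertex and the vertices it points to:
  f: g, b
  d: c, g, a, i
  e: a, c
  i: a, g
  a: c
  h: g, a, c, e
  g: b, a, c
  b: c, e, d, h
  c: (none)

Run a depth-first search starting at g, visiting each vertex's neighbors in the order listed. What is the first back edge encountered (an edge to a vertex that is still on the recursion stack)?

d->g

DFS from g (visiting each vertex's neighbors in the order listed); mark gray on enter, black on exit:
g gray
  b gray
    c gray
    c black
    e gray
      a gray
        a→c: c black — skip
      a black
      e→c: c black — skip
    e black
    d gray
      d→c: c black — skip
      d→g: g is gray → back edge
First back edge: d → g.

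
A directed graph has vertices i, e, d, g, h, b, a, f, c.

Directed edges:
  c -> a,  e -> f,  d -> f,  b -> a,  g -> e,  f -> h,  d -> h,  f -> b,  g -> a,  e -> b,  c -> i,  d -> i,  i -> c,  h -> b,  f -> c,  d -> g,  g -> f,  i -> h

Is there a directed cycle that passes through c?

Yes

c is on a cycle iff c can reach itself via ≥1 edge.
c → i → c — yes.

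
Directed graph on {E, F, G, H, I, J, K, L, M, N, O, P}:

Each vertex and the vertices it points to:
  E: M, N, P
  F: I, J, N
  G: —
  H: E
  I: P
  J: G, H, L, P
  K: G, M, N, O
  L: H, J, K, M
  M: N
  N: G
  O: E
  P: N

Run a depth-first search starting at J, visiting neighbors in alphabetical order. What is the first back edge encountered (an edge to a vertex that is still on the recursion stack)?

L→J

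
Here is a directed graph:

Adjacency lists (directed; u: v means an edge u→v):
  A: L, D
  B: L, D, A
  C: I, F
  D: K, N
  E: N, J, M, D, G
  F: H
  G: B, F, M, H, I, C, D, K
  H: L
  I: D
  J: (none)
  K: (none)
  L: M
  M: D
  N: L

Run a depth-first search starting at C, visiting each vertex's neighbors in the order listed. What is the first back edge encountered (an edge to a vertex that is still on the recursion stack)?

M->D

DFS from C (visiting each vertex's neighbors in the order listed); mark gray on enter, black on exit:
C gray
  I gray
    D gray
      K gray
      K black
      N gray
        L gray
          M gray
            M→D: D is gray → back edge
First back edge: M → D.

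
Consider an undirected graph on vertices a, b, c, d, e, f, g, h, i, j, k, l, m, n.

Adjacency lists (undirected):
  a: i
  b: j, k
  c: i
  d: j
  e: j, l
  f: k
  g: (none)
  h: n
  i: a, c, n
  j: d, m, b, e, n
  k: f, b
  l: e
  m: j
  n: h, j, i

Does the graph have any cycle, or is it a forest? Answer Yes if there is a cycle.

DFS, tracking each vertex's parent; an edge to a visited non-parent vertex closes a cycle.
Start from a:
visit a (parent –)
  visit i (parent a)
    i–a: parent, skip
    visit c (parent i)
      c–i: parent, skip
    visit n (parent i)
      visit h (parent n)
        h–n: parent, skip
      visit j (parent n)
        visit d (parent j)
          d–j: parent, skip
        visit m (parent j)
          m–j: parent, skip
        visit b (parent j)
          b–j: parent, skip
          visit k (parent b)
            visit f (parent k)
              f–k: parent, skip
            k–b: parent, skip
        visit e (parent j)
          e–j: parent, skip
          visit l (parent e)
            l–e: parent, skip
        j–n: parent, skip
      n–i: parent, skip
visit g (parent –)
No non-parent visited neighbor found — the graph is a forest.

No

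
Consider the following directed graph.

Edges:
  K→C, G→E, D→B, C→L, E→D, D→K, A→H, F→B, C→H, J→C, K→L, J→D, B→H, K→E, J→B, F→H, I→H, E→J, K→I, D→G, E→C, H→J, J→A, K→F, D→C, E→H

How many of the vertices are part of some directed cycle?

A vertex is on a directed cycle iff it belongs to a strongly connected component of size ≥ 2 (or has a self-loop).
The vertices on cycles are {A, B, C, D, E, F, G, H, I, J, K} — 11 in total.

11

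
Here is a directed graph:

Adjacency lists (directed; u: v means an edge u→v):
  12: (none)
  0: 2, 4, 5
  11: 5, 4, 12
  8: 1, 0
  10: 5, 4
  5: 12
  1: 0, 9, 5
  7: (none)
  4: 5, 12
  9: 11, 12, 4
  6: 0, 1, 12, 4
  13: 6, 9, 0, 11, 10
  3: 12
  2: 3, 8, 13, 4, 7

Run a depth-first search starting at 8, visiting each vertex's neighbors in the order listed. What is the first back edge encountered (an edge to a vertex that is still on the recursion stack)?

2→8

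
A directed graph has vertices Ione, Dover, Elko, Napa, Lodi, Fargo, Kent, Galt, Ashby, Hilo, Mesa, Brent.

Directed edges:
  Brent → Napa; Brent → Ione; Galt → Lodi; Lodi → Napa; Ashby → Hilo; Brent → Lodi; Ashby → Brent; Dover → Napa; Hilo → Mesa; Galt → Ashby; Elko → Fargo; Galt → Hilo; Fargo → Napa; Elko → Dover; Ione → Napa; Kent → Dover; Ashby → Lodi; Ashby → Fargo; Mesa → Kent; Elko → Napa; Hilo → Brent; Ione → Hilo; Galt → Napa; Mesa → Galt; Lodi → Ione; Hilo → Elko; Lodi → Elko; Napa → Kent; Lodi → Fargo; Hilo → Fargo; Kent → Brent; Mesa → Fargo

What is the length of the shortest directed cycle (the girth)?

3

For each vertex v, BFS finds the shortest path from v back to v.
The shortest such closed walk is Mesa → Galt → Hilo → Mesa, length 3.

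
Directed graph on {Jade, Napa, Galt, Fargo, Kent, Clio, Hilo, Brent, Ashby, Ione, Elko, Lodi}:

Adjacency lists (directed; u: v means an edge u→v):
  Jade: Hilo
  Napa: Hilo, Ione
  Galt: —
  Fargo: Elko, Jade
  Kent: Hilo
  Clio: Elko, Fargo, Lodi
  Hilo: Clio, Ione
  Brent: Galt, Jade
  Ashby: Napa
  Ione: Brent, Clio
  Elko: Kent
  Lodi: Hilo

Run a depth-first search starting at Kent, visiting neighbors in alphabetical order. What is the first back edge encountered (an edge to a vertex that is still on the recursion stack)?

DFS from Kent (visiting neighbors in alphabetical order); mark gray on enter, black on exit:
Kent gray
  Hilo gray
    Clio gray
      Elko gray
        Elko→Kent: Kent is gray → back edge
First back edge: Elko → Kent.

Elko→Kent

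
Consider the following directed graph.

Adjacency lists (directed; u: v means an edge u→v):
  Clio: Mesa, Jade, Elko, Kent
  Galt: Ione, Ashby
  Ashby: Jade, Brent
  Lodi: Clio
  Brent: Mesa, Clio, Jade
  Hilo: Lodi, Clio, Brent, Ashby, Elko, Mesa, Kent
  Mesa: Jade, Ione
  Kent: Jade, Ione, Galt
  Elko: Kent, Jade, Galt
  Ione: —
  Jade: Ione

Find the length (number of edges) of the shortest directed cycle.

For each vertex v, BFS finds the shortest path from v back to v.
The shortest such closed walk is Elko → Galt → Ashby → Brent → Clio → Elko, length 5.

5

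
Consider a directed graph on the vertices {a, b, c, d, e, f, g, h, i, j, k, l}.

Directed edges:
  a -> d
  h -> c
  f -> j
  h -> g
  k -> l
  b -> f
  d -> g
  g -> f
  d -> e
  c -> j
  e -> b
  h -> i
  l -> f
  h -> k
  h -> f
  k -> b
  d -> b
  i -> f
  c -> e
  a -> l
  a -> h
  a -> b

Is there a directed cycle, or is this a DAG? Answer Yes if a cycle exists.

DFS with white/gray/black marking, starting from a:
a gray
  h gray
    c gray
      e gray
        b gray
          f gray
            j gray
            j black
          f black
        b black
      e black
      c→j: j black — skip
    c black
    h→f: f black — skip
    i gray
      i→f: f black — skip
    i black
    g gray
      g→f: f black — skip
    g black
    k gray
      l gray
        l→f: f black — skip
      l black
      k→b: b black — skip
    k black
  h black
  d gray
    d→g: g black — skip
    d→e: e black — skip
    d→b: b black — skip
  d black
  a→l: l black — skip
  a→b: b black — skip
a black
Every edge goes to a white or black vertex — no back edge, so the graph is acyclic.

No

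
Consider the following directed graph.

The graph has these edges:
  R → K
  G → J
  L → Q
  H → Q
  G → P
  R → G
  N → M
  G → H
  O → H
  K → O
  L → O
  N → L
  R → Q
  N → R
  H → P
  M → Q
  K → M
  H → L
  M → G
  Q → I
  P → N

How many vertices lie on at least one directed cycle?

9

A vertex is on a directed cycle iff it belongs to a strongly connected component of size ≥ 2 (or has a self-loop).
The vertices on cycles are {G, H, K, L, M, N, O, P, R} — 9 in total.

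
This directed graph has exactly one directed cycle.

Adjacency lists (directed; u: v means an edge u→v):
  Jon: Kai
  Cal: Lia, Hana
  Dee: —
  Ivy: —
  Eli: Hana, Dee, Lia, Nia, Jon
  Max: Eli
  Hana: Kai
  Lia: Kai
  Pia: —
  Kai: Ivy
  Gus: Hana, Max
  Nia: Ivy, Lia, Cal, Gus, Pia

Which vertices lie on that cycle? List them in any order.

Eli, Gus, Max, Nia

DFS with gray/black marking from Eli:
Eli gray
  Hana gray
    Kai gray
      Ivy gray
      Ivy black
    Kai black
  Hana black
  Dee gray
  Dee black
  Lia gray
    Lia→Kai: Kai black — skip
  Lia black
  Nia gray
    Nia→Ivy: Ivy black — skip
    Nia→Lia: Lia black — skip
    Cal gray
      Cal→Lia: Lia black — skip
      Cal→Hana: Hana black — skip
    Cal black
    Gus gray
      Gus→Hana: Hana black — skip
      Max gray
        Max→Eli: Eli is gray → back edge
Back edge closes the cycle Eli → Nia → Gus → Max → Eli; its vertices are {Eli, Gus, Max, Nia}.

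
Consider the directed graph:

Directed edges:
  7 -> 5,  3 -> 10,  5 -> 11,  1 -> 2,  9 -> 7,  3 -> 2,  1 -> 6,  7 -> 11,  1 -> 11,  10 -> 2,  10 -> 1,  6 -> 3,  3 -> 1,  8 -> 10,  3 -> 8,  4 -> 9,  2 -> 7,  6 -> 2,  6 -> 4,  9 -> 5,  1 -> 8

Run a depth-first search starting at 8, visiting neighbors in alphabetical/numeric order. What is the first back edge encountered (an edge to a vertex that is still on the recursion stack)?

DFS from 8 (visiting neighbors in alphabetical/numeric order); mark gray on enter, black on exit:
8 gray
  10 gray
    1 gray
      2 gray
        7 gray
          5 gray
            11 gray
            11 black
          5 black
          7→11: 11 black — skip
        7 black
      2 black
      6 gray
        6→2: 2 black — skip
        3 gray
          3→1: 1 is gray → back edge
First back edge: 3 → 1.

3->1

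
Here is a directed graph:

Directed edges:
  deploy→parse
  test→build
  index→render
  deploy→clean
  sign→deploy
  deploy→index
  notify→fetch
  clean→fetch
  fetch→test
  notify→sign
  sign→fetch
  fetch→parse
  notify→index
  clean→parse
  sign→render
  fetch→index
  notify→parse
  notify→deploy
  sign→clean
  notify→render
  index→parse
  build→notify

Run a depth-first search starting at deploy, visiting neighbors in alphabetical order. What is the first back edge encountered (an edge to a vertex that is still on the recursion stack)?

DFS from deploy (visiting neighbors in alphabetical order); mark gray on enter, black on exit:
deploy gray
  clean gray
    fetch gray
      index gray
        parse gray
        parse black
        render gray
        render black
      index black
      fetch→parse: parse black — skip
      test gray
        build gray
          notify gray
            notify→deploy: deploy is gray → back edge
First back edge: notify → deploy.

notify→deploy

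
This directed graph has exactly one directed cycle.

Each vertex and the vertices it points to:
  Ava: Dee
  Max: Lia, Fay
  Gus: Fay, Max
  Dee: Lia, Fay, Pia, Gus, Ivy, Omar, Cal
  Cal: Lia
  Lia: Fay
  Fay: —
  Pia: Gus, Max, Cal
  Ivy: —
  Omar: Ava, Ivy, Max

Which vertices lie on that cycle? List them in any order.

Ava, Dee, Omar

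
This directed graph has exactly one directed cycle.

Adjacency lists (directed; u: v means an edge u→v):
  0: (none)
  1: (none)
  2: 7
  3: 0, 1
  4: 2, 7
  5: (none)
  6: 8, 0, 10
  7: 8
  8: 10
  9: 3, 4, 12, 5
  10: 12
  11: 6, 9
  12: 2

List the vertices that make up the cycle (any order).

2, 7, 8, 10, 12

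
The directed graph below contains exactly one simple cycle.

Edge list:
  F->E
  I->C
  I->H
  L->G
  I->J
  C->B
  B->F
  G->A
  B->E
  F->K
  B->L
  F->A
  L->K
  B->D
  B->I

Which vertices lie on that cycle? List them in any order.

B, C, I

DFS with gray/black marking from B:
B gray
  E gray
  E black
  I gray
    C gray
      C→B: B is gray → back edge
Back edge closes the cycle B → I → C → B; its vertices are {B, C, I}.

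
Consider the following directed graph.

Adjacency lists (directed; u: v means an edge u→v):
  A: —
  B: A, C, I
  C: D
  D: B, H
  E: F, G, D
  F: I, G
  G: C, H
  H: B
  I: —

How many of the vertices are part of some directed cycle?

4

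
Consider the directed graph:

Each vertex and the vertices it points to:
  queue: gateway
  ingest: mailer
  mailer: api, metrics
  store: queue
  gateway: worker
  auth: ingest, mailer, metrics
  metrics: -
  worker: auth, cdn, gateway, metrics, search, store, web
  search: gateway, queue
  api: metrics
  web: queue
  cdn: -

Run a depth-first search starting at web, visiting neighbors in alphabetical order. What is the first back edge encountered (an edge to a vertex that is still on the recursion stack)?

worker→gateway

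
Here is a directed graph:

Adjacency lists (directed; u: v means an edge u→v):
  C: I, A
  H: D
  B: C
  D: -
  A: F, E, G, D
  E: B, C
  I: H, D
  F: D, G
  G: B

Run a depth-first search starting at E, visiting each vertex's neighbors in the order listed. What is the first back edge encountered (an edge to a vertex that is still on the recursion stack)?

G->B

DFS from E (visiting each vertex's neighbors in the order listed); mark gray on enter, black on exit:
E gray
  B gray
    C gray
      I gray
        H gray
          D gray
          D black
        H black
        I→D: D black — skip
      I black
      A gray
        F gray
          F→D: D black — skip
          G gray
            G→B: B is gray → back edge
First back edge: G → B.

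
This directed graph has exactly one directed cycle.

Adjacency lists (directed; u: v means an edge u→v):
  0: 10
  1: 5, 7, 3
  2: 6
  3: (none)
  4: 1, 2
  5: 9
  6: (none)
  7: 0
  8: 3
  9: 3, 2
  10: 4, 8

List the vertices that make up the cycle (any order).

0, 1, 4, 7, 10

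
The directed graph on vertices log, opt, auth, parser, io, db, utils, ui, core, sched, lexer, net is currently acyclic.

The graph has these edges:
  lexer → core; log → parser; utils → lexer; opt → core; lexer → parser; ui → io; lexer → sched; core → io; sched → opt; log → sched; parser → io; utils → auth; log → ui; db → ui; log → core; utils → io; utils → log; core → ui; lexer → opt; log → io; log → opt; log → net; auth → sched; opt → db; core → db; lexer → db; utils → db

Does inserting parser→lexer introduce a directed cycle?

Adding parser→lexer creates a cycle iff lexer can already reach parser.
Path from lexer: lexer → parser.
So lexer → … → parser → lexer is a cycle.

Yes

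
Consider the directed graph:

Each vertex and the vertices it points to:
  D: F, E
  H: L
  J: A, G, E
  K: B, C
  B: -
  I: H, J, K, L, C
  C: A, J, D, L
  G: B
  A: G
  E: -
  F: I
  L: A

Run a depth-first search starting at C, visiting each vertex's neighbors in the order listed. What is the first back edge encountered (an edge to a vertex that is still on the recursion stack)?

DFS from C (visiting each vertex's neighbors in the order listed); mark gray on enter, black on exit:
C gray
  A gray
    G gray
      B gray
      B black
    G black
  A black
  J gray
    J→A: A black — skip
    J→G: G black — skip
    E gray
    E black
  J black
  D gray
    F gray
      I gray
        H gray
          L gray
            L→A: A black — skip
          L black
        H black
        I→J: J black — skip
        K gray
          K→B: B black — skip
          K→C: C is gray → back edge
First back edge: K → C.

K→C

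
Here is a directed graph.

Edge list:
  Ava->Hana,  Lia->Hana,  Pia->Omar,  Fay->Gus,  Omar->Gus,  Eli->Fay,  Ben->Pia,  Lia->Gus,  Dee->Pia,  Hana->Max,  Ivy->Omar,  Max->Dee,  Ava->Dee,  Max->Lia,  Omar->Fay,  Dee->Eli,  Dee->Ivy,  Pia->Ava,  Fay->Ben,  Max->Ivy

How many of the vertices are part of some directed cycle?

11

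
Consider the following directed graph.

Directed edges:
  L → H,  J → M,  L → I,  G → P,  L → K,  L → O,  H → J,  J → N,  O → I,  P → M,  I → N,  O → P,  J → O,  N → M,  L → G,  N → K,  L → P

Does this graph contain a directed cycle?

No

DFS with white/gray/black marking, starting from J:
J gray
  M gray
  M black
  N gray
    K gray
    K black
    N→M: M black — skip
  N black
  O gray
    I gray
      I→N: N black — skip
    I black
    P gray
      P→M: M black — skip
    P black
  O black
J black
G gray
  G→P: P black — skip
G black
H gray
  H→J: J black — skip
H black
L gray
  L→O: O black — skip
  L→P: P black — skip
  L→I: I black — skip
  L→G: G black — skip
  L→K: K black — skip
  L→H: H black — skip
L black
Every edge goes to a white or black vertex — no back edge, so the graph is acyclic.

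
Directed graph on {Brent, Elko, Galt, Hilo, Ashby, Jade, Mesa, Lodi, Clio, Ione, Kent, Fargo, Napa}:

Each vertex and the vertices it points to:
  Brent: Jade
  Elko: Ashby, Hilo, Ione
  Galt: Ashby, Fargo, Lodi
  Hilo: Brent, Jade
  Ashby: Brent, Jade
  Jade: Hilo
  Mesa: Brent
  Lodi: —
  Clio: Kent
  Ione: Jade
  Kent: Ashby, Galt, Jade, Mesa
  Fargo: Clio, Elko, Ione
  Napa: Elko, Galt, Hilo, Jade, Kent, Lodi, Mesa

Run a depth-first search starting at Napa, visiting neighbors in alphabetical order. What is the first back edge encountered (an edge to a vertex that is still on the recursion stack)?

Hilo→Brent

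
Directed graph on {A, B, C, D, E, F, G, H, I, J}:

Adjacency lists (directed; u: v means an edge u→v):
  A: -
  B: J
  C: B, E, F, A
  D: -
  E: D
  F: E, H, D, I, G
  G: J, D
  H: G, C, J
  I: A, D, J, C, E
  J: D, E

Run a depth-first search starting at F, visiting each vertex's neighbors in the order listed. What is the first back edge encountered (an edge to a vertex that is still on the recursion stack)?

C→F

DFS from F (visiting each vertex's neighbors in the order listed); mark gray on enter, black on exit:
F gray
  E gray
    D gray
    D black
  E black
  H gray
    G gray
      J gray
        J→D: D black — skip
        J→E: E black — skip
      J black
      G→D: D black — skip
    G black
    C gray
      B gray
        B→J: J black — skip
      B black
      C→E: E black — skip
      C→F: F is gray → back edge
First back edge: C → F.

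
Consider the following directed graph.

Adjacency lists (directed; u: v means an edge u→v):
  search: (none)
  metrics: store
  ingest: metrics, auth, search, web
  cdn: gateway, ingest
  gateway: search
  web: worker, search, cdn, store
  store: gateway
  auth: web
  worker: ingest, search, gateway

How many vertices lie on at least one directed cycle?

A vertex is on a directed cycle iff it belongs to a strongly connected component of size ≥ 2 (or has a self-loop).
The vertices on cycles are {cdn, web, auth, ingest, worker} — 5 in total.

5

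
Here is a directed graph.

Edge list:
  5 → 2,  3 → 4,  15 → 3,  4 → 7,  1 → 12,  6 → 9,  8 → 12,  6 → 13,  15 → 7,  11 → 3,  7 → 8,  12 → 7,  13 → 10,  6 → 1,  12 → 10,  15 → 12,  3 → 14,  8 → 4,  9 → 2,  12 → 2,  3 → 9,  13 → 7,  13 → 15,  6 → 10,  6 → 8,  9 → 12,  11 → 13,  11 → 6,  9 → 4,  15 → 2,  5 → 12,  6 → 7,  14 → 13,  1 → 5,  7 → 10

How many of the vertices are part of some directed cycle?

8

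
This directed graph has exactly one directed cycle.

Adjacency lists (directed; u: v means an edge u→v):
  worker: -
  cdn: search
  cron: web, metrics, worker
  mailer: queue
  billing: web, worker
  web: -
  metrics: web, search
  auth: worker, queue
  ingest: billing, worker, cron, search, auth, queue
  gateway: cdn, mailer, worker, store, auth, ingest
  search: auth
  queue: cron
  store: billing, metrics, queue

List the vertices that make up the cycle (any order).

DFS with gray/black marking from search:
search gray
  auth gray
    worker gray
    worker black
    queue gray
      cron gray
        web gray
        web black
        metrics gray
          metrics→web: web black — skip
          metrics→search: search is gray → back edge
Back edge closes the cycle search → auth → queue → cron → metrics → search; its vertices are {auth, cron, queue, search, metrics}.

auth, cron, queue, search, metrics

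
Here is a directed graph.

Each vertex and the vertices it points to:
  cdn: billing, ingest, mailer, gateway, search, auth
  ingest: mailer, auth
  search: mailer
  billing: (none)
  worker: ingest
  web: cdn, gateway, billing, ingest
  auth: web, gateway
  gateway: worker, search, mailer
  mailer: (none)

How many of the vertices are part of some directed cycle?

A vertex is on a directed cycle iff it belongs to a strongly connected component of size ≥ 2 (or has a self-loop).
The vertices on cycles are {cdn, web, auth, ingest, worker, gateway} — 6 in total.

6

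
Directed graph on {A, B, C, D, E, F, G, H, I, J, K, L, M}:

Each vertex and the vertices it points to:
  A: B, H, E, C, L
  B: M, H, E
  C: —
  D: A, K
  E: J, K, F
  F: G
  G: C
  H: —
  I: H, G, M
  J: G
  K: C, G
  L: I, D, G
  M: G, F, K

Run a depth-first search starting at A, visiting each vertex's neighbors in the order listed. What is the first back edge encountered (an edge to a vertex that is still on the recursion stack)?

D→A

DFS from A (visiting each vertex's neighbors in the order listed); mark gray on enter, black on exit:
A gray
  B gray
    M gray
      G gray
        C gray
        C black
      G black
      F gray
        F→G: G black — skip
      F black
      K gray
        K→C: C black — skip
        K→G: G black — skip
      K black
    M black
    H gray
    H black
    E gray
      J gray
        J→G: G black — skip
      J black
      E→K: K black — skip
      E→F: F black — skip
    E black
  B black
  A→H: H black — skip
  A→E: E black — skip
  A→C: C black — skip
  L gray
    I gray
      I→H: H black — skip
      I→G: G black — skip
      I→M: M black — skip
    I black
    D gray
      D→A: A is gray → back edge
First back edge: D → A.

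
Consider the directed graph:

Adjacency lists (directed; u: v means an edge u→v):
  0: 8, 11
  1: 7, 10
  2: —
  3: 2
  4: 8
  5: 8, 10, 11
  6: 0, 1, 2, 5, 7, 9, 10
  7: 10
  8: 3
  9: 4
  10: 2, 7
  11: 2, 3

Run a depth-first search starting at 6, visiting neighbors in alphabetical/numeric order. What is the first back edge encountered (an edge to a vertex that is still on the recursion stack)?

10→7

DFS from 6 (visiting neighbors in alphabetical/numeric order); mark gray on enter, black on exit:
6 gray
  0 gray
    8 gray
      3 gray
        2 gray
        2 black
      3 black
    8 black
    11 gray
      11→2: 2 black — skip
      11→3: 3 black — skip
    11 black
  0 black
  1 gray
    7 gray
      10 gray
        10→2: 2 black — skip
        10→7: 7 is gray → back edge
First back edge: 10 → 7.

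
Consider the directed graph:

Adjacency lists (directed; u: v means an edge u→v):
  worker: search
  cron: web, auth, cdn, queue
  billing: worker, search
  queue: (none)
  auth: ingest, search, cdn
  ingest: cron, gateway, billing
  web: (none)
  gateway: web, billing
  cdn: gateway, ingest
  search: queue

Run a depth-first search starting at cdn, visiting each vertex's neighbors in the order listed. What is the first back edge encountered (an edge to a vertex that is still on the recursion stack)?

auth->ingest

DFS from cdn (visiting each vertex's neighbors in the order listed); mark gray on enter, black on exit:
cdn gray
  gateway gray
    web gray
    web black
    billing gray
      worker gray
        search gray
          queue gray
          queue black
        search black
      worker black
      billing→search: search black — skip
    billing black
  gateway black
  ingest gray
    cron gray
      cron→web: web black — skip
      auth gray
        auth→ingest: ingest is gray → back edge
First back edge: auth → ingest.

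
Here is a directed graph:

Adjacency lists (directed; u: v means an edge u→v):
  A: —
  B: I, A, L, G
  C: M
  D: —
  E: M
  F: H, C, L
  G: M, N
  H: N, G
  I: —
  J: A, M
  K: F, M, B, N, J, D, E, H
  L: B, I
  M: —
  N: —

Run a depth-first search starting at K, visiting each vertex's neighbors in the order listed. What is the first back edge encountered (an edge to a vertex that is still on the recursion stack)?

B→L

DFS from K (visiting each vertex's neighbors in the order listed); mark gray on enter, black on exit:
K gray
  F gray
    H gray
      N gray
      N black
      G gray
        M gray
        M black
        G→N: N black — skip
      G black
    H black
    C gray
      C→M: M black — skip
    C black
    L gray
      B gray
        I gray
        I black
        A gray
        A black
        B→L: L is gray → back edge
First back edge: B → L.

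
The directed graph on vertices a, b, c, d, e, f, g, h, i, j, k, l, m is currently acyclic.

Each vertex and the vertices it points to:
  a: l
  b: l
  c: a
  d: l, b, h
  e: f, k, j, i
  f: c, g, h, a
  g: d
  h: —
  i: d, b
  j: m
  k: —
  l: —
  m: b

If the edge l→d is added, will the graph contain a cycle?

Adding l→d creates a cycle iff d can already reach l.
Path from d: d → l.
So d → … → l → d is a cycle.

Yes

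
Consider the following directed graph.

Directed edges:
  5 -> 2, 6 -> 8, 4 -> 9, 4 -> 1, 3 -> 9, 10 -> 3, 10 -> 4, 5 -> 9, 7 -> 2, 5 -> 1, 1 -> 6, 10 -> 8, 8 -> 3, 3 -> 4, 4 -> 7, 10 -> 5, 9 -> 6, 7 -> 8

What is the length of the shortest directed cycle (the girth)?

4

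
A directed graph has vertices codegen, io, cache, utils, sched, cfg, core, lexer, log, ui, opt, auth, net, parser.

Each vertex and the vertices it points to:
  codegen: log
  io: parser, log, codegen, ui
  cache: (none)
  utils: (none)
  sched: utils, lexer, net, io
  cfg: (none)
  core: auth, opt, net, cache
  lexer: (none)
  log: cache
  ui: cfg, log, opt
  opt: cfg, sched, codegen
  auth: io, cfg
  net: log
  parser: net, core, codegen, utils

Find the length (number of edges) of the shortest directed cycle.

4

For each vertex v, BFS finds the shortest path from v back to v.
The shortest such closed walk is sched → io → ui → opt → sched, length 4.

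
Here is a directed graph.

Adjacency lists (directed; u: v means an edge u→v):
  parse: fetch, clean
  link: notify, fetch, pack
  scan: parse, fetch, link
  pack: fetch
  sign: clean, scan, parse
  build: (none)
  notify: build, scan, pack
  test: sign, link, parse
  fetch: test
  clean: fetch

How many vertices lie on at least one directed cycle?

9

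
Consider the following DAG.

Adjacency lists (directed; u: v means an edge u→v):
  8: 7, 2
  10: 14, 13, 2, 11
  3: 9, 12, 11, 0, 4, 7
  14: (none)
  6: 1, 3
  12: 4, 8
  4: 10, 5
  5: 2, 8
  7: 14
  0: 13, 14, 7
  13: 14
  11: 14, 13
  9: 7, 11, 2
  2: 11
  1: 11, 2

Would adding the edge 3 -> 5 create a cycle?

No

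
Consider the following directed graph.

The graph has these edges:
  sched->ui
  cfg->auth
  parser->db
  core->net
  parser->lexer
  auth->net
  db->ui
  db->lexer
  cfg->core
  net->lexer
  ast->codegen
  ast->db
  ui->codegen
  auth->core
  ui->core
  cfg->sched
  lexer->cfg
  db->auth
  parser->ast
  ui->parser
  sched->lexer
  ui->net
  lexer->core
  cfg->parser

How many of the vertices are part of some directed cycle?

A vertex is on a directed cycle iff it belongs to a strongly connected component of size ≥ 2 (or has a self-loop).
The vertices on cycles are {db, ui, ast, cfg, net, auth, core, lexer, sched, parser} — 10 in total.

10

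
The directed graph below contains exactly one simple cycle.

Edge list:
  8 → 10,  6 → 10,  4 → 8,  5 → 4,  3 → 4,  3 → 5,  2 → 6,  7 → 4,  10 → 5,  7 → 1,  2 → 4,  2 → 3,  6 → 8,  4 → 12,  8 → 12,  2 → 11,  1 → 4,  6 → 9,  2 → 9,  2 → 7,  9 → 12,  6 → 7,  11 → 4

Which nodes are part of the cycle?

4, 5, 8, 10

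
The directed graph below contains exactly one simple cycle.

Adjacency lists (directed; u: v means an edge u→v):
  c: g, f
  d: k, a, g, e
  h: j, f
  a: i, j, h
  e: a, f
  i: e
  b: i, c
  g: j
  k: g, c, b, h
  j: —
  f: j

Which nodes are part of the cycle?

a, e, i

DFS with gray/black marking from a:
a gray
  i gray
    e gray
      e→a: a is gray → back edge
Back edge closes the cycle a → i → e → a; its vertices are {a, e, i}.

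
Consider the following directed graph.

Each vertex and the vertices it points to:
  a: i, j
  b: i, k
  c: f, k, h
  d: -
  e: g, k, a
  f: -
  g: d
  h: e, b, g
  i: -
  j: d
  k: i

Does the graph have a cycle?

No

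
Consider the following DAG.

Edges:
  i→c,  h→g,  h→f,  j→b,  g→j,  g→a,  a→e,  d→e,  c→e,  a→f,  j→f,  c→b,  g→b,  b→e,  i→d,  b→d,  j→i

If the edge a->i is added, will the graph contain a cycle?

No

Adding a→i creates a cycle iff i can already reach a.
Explore from i: no path reaches a. The graph stays acyclic.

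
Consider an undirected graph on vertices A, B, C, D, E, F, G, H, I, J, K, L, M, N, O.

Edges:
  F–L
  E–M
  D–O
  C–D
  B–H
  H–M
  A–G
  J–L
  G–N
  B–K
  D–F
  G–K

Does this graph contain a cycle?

No

DFS, tracking each vertex's parent; an edge to a visited non-parent vertex closes a cycle.
Start from H:
visit H (parent –)
  visit M (parent H)
    M–H: parent, skip
    visit E (parent M)
      E–M: parent, skip
  visit B (parent H)
    visit K (parent B)
      K–B: parent, skip
      visit G (parent K)
        visit A (parent G)
          A–G: parent, skip
        G–K: parent, skip
        visit N (parent G)
          N–G: parent, skip
    B–H: parent, skip
visit C (parent –)
  visit D (parent C)
    visit O (parent D)
      O–D: parent, skip
    visit F (parent D)
      F–D: parent, skip
      visit L (parent F)
        L–F: parent, skip
        visit J (parent L)
          J–L: parent, skip
    D–C: parent, skip
visit I (parent –)
No non-parent visited neighbor found — the graph is a forest.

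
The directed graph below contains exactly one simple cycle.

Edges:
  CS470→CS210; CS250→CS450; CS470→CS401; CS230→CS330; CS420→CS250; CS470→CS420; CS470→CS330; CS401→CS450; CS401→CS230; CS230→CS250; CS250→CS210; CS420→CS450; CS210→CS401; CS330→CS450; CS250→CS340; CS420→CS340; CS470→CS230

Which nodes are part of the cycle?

CS210, CS230, CS250, CS401

DFS with gray/black marking from CS230:
CS230 gray
  CS330 gray
    CS450 gray
    CS450 black
  CS330 black
  CS250 gray
    CS340 gray
    CS340 black
    CS210 gray
      CS401 gray
        CS401→CS450: CS450 black — skip
        CS401→CS230: CS230 is gray → back edge
Back edge closes the cycle CS230 → CS250 → CS210 → CS401 → CS230; its vertices are {CS210, CS230, CS250, CS401}.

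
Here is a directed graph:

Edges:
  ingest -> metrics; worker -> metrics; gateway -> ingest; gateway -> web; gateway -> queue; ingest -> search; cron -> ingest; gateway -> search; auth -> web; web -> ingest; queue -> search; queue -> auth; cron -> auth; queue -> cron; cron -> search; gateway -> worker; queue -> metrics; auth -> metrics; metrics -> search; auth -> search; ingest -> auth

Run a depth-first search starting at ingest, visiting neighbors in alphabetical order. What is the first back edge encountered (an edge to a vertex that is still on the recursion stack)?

web→ingest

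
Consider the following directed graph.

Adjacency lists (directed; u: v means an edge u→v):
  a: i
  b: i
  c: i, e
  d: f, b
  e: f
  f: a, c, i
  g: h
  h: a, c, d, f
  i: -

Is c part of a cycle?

c is on a cycle iff c can reach itself via ≥1 edge.
c → e → f → c — yes.

Yes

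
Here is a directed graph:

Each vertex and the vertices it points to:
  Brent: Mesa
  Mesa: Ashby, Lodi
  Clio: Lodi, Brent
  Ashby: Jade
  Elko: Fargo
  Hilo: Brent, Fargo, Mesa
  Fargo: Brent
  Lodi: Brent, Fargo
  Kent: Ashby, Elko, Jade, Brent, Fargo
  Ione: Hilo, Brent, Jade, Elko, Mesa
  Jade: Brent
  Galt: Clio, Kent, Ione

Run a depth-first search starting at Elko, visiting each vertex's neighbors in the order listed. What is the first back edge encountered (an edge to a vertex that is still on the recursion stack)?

DFS from Elko (visiting each vertex's neighbors in the order listed); mark gray on enter, black on exit:
Elko gray
  Fargo gray
    Brent gray
      Mesa gray
        Ashby gray
          Jade gray
            Jade→Brent: Brent is gray → back edge
First back edge: Jade → Brent.

Jade→Brent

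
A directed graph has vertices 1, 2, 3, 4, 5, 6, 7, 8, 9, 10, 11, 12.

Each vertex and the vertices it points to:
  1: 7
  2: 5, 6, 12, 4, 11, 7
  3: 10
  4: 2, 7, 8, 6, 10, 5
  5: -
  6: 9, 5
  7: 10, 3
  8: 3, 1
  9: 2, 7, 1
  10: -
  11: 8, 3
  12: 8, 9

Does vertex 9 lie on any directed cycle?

Yes

9 is on a cycle iff 9 can reach itself via ≥1 edge.
9 → 2 → 6 → 9 — yes.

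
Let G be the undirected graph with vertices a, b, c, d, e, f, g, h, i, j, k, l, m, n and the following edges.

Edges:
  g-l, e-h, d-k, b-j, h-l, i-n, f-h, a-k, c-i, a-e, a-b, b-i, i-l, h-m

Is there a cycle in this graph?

DFS, tracking each vertex's parent; an edge to a visited non-parent vertex closes a cycle.
Start from a:
visit a (parent –)
  visit e (parent a)
    e–a: parent, skip
    visit h (parent e)
      visit f (parent h)
        f–h: parent, skip
      h–e: parent, skip
      visit l (parent h)
        visit g (parent l)
          g–l: parent, skip
        visit i (parent l)
          visit c (parent i)
            c–i: parent, skip
          visit n (parent i)
            n–i: parent, skip
          i–l: parent, skip
          visit b (parent i)
            b–a: a visited and ≠ parent → cycle
Cycle: a – e – h – l – i – b – a.

Yes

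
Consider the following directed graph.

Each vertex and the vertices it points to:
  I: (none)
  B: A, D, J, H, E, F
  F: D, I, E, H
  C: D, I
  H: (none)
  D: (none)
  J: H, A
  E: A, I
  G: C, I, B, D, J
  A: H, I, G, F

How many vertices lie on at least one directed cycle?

6

A vertex is on a directed cycle iff it belongs to a strongly connected component of size ≥ 2 (or has a self-loop).
The vertices on cycles are {A, B, E, F, G, J} — 6 in total.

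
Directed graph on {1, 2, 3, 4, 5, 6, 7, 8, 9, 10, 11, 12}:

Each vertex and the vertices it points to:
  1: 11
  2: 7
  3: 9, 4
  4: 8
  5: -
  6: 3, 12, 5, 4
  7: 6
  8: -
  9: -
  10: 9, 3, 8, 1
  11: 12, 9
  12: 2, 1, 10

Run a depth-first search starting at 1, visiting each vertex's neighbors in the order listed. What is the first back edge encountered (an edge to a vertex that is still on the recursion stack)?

DFS from 1 (visiting each vertex's neighbors in the order listed); mark gray on enter, black on exit:
1 gray
  11 gray
    12 gray
      2 gray
        7 gray
          6 gray
            3 gray
              9 gray
              9 black
              4 gray
                8 gray
                8 black
              4 black
            3 black
            6→12: 12 is gray → back edge
First back edge: 6 → 12.

6→12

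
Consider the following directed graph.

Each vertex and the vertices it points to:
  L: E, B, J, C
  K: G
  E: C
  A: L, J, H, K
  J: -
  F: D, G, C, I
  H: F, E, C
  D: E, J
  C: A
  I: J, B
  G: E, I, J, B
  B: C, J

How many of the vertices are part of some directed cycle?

A vertex is on a directed cycle iff it belongs to a strongly connected component of size ≥ 2 (or has a self-loop).
The vertices on cycles are {A, B, C, D, E, F, G, H, I, K, L} — 11 in total.

11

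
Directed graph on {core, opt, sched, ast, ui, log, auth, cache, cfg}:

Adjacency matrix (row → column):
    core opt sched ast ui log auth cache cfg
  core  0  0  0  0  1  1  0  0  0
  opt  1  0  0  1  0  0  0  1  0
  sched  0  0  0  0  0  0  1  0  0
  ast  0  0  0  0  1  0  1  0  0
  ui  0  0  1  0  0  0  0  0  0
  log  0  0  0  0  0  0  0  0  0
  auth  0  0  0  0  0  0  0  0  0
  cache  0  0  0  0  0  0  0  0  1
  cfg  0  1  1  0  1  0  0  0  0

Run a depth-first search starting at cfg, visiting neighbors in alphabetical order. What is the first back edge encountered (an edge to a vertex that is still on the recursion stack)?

DFS from cfg (visiting neighbors in alphabetical order); mark gray on enter, black on exit:
cfg gray
  opt gray
    ast gray
      auth gray
      auth black
      ui gray
        sched gray
          sched→auth: auth black — skip
        sched black
      ui black
    ast black
    cache gray
      cache→cfg: cfg is gray → back edge
First back edge: cache → cfg.

cache→cfg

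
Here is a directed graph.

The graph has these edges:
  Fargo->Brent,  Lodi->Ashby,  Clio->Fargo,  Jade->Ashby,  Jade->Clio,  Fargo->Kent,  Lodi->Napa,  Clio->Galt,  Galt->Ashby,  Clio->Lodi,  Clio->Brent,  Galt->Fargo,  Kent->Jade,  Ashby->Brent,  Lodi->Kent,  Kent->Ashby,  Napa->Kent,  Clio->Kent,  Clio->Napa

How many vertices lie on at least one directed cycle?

A vertex is on a directed cycle iff it belongs to a strongly connected component of size ≥ 2 (or has a self-loop).
The vertices on cycles are {Clio, Galt, Jade, Kent, Lodi, Napa, Fargo} — 7 in total.

7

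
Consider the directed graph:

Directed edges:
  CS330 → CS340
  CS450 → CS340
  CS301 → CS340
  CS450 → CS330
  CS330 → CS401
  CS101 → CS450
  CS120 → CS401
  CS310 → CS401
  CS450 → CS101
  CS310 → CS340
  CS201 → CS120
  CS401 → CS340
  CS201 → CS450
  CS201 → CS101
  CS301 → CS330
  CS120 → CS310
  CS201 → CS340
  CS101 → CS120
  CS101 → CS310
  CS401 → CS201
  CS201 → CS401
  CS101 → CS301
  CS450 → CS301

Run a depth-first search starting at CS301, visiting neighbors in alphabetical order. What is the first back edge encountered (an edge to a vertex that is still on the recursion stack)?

CS310->CS401

DFS from CS301 (visiting neighbors in alphabetical order); mark gray on enter, black on exit:
CS301 gray
  CS330 gray
    CS340 gray
    CS340 black
    CS401 gray
      CS201 gray
        CS101 gray
          CS120 gray
            CS310 gray
              CS310→CS340: CS340 black — skip
              CS310→CS401: CS401 is gray → back edge
First back edge: CS310 → CS401.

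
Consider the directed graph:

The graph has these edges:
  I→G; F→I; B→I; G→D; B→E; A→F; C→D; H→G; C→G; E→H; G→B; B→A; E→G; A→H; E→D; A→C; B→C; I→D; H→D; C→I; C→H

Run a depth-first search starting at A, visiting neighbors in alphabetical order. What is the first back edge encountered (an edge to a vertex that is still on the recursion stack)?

DFS from A (visiting neighbors in alphabetical order); mark gray on enter, black on exit:
A gray
  C gray
    D gray
    D black
    G gray
      B gray
        B→A: A is gray → back edge
First back edge: B → A.

B→A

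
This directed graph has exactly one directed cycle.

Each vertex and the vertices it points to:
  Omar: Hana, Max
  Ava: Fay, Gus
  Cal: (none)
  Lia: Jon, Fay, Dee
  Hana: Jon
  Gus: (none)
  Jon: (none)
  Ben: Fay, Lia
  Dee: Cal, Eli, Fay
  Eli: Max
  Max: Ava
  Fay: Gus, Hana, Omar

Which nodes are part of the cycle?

Ava, Fay, Max, Omar

DFS with gray/black marking from Fay:
Fay gray
  Gus gray
  Gus black
  Hana gray
    Jon gray
    Jon black
  Hana black
  Omar gray
    Omar→Hana: Hana black — skip
    Max gray
      Ava gray
        Ava→Fay: Fay is gray → back edge
Back edge closes the cycle Fay → Omar → Max → Ava → Fay; its vertices are {Ava, Fay, Max, Omar}.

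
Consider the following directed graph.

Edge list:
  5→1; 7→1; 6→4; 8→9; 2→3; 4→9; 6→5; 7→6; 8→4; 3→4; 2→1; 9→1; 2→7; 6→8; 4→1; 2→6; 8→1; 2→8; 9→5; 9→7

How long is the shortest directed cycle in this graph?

For each vertex v, BFS finds the shortest path from v back to v.
The shortest such closed walk is 8 → 9 → 7 → 6 → 8, length 4.

4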